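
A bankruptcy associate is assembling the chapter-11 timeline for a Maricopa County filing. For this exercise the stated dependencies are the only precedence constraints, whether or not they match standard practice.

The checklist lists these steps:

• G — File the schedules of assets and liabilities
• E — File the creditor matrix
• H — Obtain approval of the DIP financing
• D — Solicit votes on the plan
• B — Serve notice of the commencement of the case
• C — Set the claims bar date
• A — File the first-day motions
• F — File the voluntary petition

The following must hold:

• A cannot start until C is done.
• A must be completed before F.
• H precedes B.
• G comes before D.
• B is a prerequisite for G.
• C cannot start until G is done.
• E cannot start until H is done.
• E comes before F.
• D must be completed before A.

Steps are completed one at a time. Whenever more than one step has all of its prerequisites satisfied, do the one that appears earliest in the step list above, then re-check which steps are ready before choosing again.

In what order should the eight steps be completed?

H E B G D C A F

H has no prerequisites → H first.
Now E and B have their prerequisites met. E is listed earlier, so E next.
B is the only step now ready → B.
G needed B, now all done → G.
D and C are both available; D is listed earlier → D.
C needed G, now all done → C.
Next only A has its prerequisites met → A.
That leaves F as the only ready step → F.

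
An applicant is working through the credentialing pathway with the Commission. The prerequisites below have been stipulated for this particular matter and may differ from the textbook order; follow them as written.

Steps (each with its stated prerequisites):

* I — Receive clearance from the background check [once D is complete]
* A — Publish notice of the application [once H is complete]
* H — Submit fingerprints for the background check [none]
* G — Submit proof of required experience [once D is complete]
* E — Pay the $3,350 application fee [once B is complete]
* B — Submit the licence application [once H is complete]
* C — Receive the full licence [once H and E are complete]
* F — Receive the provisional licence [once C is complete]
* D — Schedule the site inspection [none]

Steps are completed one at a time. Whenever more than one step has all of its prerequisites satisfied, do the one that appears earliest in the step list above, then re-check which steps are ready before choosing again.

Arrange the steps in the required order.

Nothing is required for H and D. H is listed earlier → H first.
Ready: A, B and D. A is listed earlier → A.
Ready: B and D. B is listed earlier → B.
E now also ready, so the ready set is {E, D}; E is listed earlier → E.
C now also ready, so the ready set is {C, D}; C is listed earlier → C.
F now also ready, so the ready set is {F, D}; F is listed earlier → F.
D is the only step now ready → D.
Now I and G have their prerequisites met. I is listed earlier, so I next.
That leaves G as the only ready step → G.

H A B E C F D I G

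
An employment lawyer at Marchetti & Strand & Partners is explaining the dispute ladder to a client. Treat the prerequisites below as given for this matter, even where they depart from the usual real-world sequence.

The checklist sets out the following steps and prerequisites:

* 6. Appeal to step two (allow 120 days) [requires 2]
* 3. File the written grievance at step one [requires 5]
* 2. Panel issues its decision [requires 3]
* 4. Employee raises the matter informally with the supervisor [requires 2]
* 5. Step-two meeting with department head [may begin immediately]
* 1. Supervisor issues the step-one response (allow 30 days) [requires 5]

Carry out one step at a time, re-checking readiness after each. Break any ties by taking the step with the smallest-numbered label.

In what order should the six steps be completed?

5 has no prerequisites → 5 first.
1 and 3 are both available; 1 has the earlier label → 1.
That leaves 3 as the only ready step → 3.
That leaves 2 as the only ready step → 2.
4 and 6 are both available; 4 has the earlier label → 4.
6 needed 2, now all done → 6.

5, 1, 3, 2, 4, 6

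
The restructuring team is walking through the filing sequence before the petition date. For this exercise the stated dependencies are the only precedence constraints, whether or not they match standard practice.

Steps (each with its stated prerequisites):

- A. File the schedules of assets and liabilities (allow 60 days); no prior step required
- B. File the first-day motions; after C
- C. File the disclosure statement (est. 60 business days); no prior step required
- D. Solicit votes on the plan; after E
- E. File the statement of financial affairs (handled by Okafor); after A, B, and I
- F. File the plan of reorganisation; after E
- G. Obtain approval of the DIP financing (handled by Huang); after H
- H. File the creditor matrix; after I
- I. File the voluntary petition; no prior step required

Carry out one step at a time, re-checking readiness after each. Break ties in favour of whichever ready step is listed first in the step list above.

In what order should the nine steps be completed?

A, C, B, I, E, D, F, H, G

A, C and I have no prerequisites; A is listed earlier, so A is first.
C and I are both available; C is listed earlier → C.
Now B and I have their prerequisites met. B is listed earlier, so B next.
Next only I has its prerequisites met → I.
Now E and H have their prerequisites met. E is listed earlier, so E next.
Now D, F and H have their prerequisites met. D is listed earlier, so D next.
Ready: F and H. F is listed earlier → F.
H is the only step now ready → H.
G needed H, now all done → G.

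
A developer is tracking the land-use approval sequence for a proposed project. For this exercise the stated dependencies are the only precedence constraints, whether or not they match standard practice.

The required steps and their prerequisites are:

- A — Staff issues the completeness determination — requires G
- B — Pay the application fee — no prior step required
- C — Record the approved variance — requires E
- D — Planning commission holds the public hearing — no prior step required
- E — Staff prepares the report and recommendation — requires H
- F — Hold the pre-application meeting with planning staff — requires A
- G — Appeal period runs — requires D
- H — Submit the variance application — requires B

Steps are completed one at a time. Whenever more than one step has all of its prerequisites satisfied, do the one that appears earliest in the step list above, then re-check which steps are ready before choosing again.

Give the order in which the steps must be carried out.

B and D have no prerequisites; B is listed earlier, so B is first.
D and H are both available; D is listed earlier → D.
Now G and H have their prerequisites met. G is listed earlier, so G next.
A and H are both available; A is listed earlier → A.
F now also ready, so the ready set is {F, H}; F is listed earlier → F.
H needed B, now all done → H.
That leaves E as the only ready step → E.
C needed E, now all done → C.

B → D → G → A → F → H → E → C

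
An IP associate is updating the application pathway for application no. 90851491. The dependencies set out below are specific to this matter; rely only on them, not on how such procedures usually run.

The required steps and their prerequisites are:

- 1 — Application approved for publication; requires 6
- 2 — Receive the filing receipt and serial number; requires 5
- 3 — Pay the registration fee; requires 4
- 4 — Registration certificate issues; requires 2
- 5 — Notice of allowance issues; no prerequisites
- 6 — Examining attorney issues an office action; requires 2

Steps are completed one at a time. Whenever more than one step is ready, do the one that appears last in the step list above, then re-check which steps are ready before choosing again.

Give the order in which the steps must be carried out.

5 has no prerequisites → 5 first.
Next only 2 has its prerequisites met → 2.
Ready: 6 and 4. 6 is listed later → 6.
1 now also ready, so the ready set is {4, 1}; 4 is listed later → 4.
Ready: 3 and 1. 3 is listed later → 3.
1 needed 6, now all done → 1.

5 2 6 4 3 1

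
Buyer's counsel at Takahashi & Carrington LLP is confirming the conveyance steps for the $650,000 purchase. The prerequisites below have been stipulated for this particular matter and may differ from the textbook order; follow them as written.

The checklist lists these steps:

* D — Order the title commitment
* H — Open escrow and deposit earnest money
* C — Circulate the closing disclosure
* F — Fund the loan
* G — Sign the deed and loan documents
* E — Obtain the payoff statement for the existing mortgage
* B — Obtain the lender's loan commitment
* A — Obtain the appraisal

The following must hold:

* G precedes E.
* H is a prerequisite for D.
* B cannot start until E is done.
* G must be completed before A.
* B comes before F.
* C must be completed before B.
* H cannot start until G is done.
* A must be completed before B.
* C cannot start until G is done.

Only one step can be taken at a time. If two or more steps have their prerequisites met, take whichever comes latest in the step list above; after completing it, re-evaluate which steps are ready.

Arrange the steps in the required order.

G A E C B F H D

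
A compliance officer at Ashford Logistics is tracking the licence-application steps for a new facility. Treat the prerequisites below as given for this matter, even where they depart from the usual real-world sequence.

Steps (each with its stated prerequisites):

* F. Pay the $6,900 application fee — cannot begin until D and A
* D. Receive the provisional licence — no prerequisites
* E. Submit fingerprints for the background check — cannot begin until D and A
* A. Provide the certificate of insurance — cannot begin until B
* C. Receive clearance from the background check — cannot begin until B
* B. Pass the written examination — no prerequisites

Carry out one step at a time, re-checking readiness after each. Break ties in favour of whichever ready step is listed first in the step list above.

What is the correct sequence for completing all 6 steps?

D and B have no prerequisites; D is listed earlier, so D is first.
B is the only step now ready → B.
Now A and C have their prerequisites met. A is listed earlier, so A next.
F, E and C are all available; F is listed earlier → F.
Now E and C have their prerequisites met. E is listed earlier, so E next.
C is the only step now ready → C.

D, B, A, F, E, C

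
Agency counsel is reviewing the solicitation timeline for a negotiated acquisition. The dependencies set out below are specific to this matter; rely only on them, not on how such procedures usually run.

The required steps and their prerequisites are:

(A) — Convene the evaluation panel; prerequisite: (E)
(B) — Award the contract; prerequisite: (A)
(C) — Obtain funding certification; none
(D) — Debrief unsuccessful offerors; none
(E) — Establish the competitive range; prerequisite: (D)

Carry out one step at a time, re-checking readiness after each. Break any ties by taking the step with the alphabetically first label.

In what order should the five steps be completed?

Nothing is required for (C) and (D). (C) has the earlier label → (C) first.
(D) is the only step now ready → (D).
Next only (E) has its prerequisites met → (E).
(A) needed (E), now all done → (A).
(B) is the only step now ready → (B).

(C), (D), (E), (A), (B)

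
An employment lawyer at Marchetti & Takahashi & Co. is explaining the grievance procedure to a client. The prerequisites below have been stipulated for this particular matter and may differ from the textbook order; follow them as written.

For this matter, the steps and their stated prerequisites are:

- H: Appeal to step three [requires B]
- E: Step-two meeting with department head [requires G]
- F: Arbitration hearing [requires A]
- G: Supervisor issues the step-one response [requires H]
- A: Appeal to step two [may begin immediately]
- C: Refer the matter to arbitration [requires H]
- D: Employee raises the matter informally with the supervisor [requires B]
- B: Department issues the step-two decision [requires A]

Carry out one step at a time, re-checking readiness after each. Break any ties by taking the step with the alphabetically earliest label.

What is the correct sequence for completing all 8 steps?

A, B, D, F, H, C, G, E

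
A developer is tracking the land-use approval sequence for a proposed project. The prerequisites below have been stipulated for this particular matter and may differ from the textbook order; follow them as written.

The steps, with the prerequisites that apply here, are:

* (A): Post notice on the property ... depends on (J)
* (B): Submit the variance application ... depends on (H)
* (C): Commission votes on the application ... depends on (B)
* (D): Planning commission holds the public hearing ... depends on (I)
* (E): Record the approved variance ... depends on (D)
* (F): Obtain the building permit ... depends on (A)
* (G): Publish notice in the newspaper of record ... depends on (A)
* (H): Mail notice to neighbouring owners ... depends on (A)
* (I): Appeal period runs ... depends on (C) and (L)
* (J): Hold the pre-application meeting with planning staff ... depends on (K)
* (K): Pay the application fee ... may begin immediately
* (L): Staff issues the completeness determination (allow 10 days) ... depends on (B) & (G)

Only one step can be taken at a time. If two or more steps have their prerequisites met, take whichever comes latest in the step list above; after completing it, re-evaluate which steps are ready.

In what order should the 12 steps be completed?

(K) has no prerequisites → (K) first.
Next only (J) has its prerequisites met → (J).
Next only (A) has its prerequisites met → (A).
(H), (G) and (F) are all available; (H) is listed later → (H).
(B) now also ready, so the ready set is {(G), (F), (B)}; (G) is listed later → (G).
Ready: (F) and (B). (F) is listed later → (F).
(B) is the only step now ready → (B).
(L) and (C) are both available; (L) is listed later → (L).
(C) needed (B), now all done → (C).
(I) is the only step now ready → (I).
(D) needed (I), now all done → (D).
(E) needed (D), now all done → (E).

(K) (J) (A) (H) (G) (F) (B) (L) (C) (I) (D) (E)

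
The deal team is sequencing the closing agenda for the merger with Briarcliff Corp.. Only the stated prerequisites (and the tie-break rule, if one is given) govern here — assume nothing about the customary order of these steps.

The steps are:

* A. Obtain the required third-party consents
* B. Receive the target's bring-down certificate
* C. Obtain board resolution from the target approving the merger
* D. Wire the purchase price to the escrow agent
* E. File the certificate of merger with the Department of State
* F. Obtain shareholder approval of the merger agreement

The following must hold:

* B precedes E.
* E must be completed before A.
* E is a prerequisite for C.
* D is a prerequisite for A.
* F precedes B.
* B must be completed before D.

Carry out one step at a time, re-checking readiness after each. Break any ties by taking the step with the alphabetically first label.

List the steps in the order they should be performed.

Only F has no prerequisites, so it is first.
B needed F, now all done → B.
Ready: D and E. D has the earlier label → D.
Next only E has its prerequisites met → E.
A and C are both available; A has the earlier label → A.
That leaves C as the only ready step → C.

F B D E A C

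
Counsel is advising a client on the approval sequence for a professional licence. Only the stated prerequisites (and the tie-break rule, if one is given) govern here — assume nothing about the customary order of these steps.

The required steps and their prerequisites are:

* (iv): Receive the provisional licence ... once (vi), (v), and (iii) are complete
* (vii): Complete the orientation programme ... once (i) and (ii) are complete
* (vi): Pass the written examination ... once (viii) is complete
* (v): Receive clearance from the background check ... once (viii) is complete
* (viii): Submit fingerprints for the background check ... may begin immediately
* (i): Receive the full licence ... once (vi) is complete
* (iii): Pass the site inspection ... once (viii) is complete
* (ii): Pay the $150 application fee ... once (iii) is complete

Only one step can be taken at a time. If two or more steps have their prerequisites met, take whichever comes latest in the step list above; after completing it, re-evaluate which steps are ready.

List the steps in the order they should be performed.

(viii) is the only step with nothing outstanding, so it goes first.
(iii), (v) and (vi) are all available; (iii) is listed later → (iii).
(ii) now also ready, so the ready set is {(ii), (v), (vi)}; (ii) is listed later → (ii).
(v) and (vi) are both available; (v) is listed later → (v).
(vi) needed (viii), now all done → (vi).
Now (i) and (iv) have their prerequisites met. (i) is listed later, so (i) next.
Now (vii) and (iv) have their prerequisites met. (vii) is listed later, so (vii) next.
That leaves (iv) as the only ready step → (iv).

(viii), (iii), (ii), (v), (vi), (i), (vii), (iv)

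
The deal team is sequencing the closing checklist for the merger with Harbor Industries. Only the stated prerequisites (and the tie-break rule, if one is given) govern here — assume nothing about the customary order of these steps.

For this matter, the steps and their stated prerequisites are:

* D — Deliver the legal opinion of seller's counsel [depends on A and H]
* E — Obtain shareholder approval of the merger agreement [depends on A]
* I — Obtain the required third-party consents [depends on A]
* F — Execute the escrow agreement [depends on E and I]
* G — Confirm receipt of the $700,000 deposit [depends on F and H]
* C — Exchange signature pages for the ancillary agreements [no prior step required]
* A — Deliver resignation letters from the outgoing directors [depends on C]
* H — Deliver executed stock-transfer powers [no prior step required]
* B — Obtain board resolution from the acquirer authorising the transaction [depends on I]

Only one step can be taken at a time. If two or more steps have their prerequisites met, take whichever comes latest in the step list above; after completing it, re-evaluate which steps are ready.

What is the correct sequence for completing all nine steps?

H, C, A, I, B, E, F, G, D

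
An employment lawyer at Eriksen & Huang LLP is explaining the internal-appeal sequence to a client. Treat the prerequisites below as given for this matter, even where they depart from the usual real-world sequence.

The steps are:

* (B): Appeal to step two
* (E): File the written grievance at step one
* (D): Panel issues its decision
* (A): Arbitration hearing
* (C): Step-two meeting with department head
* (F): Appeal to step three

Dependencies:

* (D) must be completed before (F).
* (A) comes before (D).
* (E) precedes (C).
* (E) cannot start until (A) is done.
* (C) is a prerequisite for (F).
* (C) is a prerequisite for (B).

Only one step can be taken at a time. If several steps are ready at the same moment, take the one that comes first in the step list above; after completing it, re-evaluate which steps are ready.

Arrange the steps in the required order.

(A), (E), (D), (C), (B), (F)

(A) is the only step with nothing outstanding, so it goes first.
Ready: (E) and (D). (E) is listed earlier → (E).
(C) now also ready, so the ready set is {(D), (C)}; (D) is listed earlier → (D).
(C) needed (E), now all done → (C).
Now (B) and (F) have their prerequisites met. (B) is listed earlier, so (B) next.
(F) is the only step now ready → (F).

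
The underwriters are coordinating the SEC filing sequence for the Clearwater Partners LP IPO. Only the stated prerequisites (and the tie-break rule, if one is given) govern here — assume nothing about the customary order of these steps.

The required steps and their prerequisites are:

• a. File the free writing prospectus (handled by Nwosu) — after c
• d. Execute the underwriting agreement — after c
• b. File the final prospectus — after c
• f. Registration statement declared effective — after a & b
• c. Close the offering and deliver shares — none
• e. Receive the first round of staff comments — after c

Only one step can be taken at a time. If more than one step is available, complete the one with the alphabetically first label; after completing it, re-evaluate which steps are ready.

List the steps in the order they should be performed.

c is the only step with nothing outstanding, so it goes first.
Ready: a, b, d and e. a has the earlier label → a.
Ready: b, d and e. b has the earlier label → b.
d, e and f are all available; d has the earlier label → d.
Now e and f have their prerequisites met. e has the earlier label, so e next.
f needed a and b, now all done → f.

c, a, b, d, e, f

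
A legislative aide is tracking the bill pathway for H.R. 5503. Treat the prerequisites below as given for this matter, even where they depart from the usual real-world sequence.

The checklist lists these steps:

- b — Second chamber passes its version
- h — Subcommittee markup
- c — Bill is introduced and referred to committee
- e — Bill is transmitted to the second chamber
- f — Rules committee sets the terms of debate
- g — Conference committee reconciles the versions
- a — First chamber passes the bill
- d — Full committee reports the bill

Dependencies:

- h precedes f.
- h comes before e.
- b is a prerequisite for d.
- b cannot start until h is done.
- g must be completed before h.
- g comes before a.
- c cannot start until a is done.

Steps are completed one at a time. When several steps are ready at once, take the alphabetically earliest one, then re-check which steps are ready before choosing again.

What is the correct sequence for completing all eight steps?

g → a → c → h → b → d → e → f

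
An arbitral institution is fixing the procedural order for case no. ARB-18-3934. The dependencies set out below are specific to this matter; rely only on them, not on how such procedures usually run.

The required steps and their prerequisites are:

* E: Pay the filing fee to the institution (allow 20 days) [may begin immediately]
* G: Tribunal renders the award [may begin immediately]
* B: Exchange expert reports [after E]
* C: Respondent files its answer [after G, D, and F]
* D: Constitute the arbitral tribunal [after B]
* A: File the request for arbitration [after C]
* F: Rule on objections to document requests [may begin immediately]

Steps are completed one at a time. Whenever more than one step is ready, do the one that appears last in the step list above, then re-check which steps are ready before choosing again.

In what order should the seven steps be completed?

Nothing is required for F, G and E. F is listed later → F first.
Now G and E have their prerequisites met. G is listed later, so G next.
That leaves E as the only ready step → E.
B is the only step now ready → B.
D needed B, now all done → D.
C is the only step now ready → C.
A is the only step now ready → A.

F, G, E, B, D, C, A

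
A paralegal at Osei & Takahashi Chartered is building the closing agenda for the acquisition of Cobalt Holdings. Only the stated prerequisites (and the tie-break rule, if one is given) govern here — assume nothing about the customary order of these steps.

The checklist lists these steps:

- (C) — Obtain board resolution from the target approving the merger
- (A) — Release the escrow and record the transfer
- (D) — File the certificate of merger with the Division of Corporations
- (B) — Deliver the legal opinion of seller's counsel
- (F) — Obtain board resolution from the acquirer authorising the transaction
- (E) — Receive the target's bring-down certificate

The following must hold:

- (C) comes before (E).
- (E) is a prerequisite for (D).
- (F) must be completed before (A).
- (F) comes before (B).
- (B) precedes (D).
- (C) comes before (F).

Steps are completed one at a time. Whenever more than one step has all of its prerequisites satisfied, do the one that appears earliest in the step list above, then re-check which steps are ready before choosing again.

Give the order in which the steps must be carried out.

(C) (F) (A) (B) (E) (D)

(C) is the only step with nothing outstanding, so it goes first.
Now (F) and (E) have their prerequisites met. (F) is listed earlier, so (F) next.
(A) and (B) now also ready, so the ready set is {(A), (B), (E)}; (A) is listed earlier → (A).
(B) and (E) are both available; (B) is listed earlier → (B).
That leaves (E) as the only ready step → (E).
(D) needed (B) and (E), now all done → (D).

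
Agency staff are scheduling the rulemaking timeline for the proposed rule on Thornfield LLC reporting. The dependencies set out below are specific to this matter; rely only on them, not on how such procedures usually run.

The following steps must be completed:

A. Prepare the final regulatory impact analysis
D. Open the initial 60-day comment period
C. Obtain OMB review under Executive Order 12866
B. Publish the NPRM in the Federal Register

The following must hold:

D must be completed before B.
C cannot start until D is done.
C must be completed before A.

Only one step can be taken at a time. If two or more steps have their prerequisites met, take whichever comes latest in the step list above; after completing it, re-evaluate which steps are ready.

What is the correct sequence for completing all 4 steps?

D B C A

D has no prerequisites → D first.
Ready: B and C. B is listed later → B.
C needed D, now all done → C.
A is the only step now ready → A.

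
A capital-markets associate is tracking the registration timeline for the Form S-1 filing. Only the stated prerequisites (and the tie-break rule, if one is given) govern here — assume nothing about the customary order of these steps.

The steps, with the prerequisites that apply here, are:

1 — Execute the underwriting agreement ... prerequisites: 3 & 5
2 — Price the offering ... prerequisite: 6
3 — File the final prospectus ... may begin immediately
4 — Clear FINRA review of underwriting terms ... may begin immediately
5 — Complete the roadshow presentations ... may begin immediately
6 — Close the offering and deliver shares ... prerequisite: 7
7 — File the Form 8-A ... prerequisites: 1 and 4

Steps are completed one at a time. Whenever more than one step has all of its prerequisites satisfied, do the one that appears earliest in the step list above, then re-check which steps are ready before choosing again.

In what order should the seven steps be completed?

3, 4, 5, 1, 7, 6, 2

Nothing is required for 3, 4 and 5. 3 is listed earlier → 3 first.
Now 4 and 5 have their prerequisites met. 4 is listed earlier, so 4 next.
That leaves 5 as the only ready step → 5.
That leaves 1 as the only ready step → 1.
Next only 7 has its prerequisites met → 7.
6 needed 7, now all done → 6.
Next only 2 has its prerequisites met → 2.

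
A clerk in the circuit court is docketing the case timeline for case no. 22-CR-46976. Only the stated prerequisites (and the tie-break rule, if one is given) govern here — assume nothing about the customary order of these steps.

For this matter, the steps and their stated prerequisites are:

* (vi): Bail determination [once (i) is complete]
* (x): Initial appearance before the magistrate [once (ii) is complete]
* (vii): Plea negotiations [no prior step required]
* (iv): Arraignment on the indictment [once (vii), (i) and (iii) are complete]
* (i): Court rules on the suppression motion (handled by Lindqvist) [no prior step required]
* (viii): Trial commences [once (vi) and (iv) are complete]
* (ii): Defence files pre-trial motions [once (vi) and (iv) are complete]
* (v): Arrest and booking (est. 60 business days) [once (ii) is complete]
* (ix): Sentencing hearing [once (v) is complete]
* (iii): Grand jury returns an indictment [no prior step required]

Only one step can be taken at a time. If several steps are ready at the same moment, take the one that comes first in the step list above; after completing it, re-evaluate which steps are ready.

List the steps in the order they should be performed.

(vii), (i) and (iii) have no prerequisites; (vii) is listed earlier, so (vii) is first.
Ready: (i) and (iii). (i) is listed earlier → (i).
(vi) now also ready, so the ready set is {(vi), (iii)}; (vi) is listed earlier → (vi).
Next only (iii) has its prerequisites met → (iii).
(iv) needed (vii), (i) and (iii), now all done → (iv).
Now (viii) and (ii) have their prerequisites met. (viii) is listed earlier, so (viii) next.
Next only (ii) has its prerequisites met → (ii).
(x) and (v) are both available; (x) is listed earlier → (x).
(v) needed (ii), now all done → (v).
That leaves (ix) as the only ready step → (ix).

(vii) (i) (vi) (iii) (iv) (viii) (ii) (x) (v) (ix)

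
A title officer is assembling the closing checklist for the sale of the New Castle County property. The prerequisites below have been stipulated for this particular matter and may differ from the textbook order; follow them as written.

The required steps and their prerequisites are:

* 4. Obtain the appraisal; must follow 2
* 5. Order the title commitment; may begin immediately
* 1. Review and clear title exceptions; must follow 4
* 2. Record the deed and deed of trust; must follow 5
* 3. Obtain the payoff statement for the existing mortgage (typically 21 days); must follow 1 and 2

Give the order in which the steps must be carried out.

5 has no prerequisites → 5 first.
2 needed 5, now all done → 2.
That leaves 4 as the only ready step → 4.
1 needed 4, now all done → 1.
3 needed 1 and 2, now all done → 3.

5, 2, 4, 1, 3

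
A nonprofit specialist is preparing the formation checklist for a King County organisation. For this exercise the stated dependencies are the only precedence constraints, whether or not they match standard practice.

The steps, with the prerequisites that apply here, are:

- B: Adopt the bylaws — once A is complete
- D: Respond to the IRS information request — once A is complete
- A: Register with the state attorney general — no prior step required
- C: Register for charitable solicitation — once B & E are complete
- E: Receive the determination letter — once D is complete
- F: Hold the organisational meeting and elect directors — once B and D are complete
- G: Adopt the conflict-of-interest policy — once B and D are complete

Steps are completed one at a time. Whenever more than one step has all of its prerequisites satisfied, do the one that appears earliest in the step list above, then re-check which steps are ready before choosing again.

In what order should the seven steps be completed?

A, B, D, E, C, F, G

A is the only step with nothing outstanding, so it goes first.
Ready: B and D. B is listed earlier → B.
Next only D has its prerequisites met → D.
E, F and G are all available; E is listed earlier → E.
C now also ready, so the ready set is {C, F, G}; C is listed earlier → C.
Ready: F and G. F is listed earlier → F.
G needed B and D, now all done → G.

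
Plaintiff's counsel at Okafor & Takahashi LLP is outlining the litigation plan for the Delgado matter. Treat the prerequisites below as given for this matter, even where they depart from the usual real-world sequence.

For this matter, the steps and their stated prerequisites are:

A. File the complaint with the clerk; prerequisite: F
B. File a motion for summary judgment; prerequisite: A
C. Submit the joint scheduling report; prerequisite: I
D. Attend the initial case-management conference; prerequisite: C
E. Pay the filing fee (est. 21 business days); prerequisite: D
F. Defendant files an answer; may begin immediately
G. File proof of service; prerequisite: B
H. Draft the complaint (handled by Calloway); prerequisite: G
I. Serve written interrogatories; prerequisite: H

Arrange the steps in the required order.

F → A → B → G → H → I → C → D → E

F is the only step with nothing outstanding, so it goes first.
A is the only step now ready → A.
Next only B has its prerequisites met → B.
G needed B, now all done → G.
H is the only step now ready → H.
I is the only step now ready → I.
C needed I, now all done → C.
D is the only step now ready → D.
Next only E has its prerequisites met → E.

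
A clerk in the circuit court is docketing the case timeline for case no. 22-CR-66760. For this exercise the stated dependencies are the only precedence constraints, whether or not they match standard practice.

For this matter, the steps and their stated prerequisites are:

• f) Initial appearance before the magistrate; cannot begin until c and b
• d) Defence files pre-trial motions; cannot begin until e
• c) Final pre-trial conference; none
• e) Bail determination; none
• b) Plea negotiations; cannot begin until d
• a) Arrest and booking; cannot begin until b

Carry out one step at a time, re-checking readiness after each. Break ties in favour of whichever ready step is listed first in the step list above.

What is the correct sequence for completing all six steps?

c, e, d, b, f, a

Nothing is required for c and e. c is listed earlier → c first.
e is the only step now ready → e.
That leaves d as the only ready step → d.
b is the only step now ready → b.
Ready: f and a. f is listed earlier → f.
a is the only step now ready → a.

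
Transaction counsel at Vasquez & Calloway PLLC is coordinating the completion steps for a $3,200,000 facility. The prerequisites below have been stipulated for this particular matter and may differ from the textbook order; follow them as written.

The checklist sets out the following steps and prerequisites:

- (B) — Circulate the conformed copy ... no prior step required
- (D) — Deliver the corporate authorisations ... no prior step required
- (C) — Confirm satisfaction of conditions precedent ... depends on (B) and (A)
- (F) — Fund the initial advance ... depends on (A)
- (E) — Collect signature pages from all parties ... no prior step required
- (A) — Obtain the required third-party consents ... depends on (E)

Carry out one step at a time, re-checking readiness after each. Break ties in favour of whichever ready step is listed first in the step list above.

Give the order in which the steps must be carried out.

(B) (D) (E) (A) (C) (F)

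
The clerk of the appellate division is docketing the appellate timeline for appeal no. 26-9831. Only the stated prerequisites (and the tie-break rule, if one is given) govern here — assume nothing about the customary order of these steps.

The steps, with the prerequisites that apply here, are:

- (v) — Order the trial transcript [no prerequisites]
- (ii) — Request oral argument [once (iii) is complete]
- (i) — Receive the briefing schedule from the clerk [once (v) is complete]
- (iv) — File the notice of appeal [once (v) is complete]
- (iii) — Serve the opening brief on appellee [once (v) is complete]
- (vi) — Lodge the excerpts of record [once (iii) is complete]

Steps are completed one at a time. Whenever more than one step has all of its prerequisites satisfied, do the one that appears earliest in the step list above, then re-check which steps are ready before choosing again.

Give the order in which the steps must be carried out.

(v) is the only step with nothing outstanding, so it goes first.
(i), (iv) and (iii) are all available; (i) is listed earlier → (i).
Now (iv) and (iii) have their prerequisites met. (iv) is listed earlier, so (iv) next.
(iii) needed (v), now all done → (iii).
Now (ii) and (vi) have their prerequisites met. (ii) is listed earlier, so (ii) next.
(vi) needed (iii), now all done → (vi).

(v) → (i) → (iv) → (iii) → (ii) → (vi)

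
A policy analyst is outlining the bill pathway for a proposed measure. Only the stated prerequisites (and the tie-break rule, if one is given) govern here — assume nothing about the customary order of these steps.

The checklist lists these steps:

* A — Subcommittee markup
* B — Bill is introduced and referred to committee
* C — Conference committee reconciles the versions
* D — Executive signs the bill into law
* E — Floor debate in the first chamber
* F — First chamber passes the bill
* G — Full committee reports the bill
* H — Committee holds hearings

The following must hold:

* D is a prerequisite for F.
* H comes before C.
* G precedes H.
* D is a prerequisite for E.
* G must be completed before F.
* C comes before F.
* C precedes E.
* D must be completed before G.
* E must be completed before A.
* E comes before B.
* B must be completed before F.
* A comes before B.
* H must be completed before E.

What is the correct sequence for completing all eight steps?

Only D has no prerequisites, so it is first.
Next only G has its prerequisites met → G.
H needed G, now all done → H.
That leaves C as the only ready step → C.
E needed C, D and H, now all done → E.
That leaves A as the only ready step → A.
Next only B has its prerequisites met → B.
F needed B, C, D and G, now all done → F.

D G H C E A B F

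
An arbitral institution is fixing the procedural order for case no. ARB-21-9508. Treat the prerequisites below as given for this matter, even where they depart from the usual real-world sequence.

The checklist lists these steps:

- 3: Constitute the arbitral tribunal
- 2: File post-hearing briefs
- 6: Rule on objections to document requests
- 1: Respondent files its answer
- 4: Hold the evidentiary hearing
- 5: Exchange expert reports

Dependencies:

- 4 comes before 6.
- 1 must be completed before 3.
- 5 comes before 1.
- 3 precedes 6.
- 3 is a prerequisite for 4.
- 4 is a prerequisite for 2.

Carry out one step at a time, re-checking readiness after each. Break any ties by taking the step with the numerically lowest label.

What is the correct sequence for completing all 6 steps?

5, 1, 3, 4, 2, 6

5 has no prerequisites → 5 first.
1 needed 5, now all done → 1.
3 needed 1, now all done → 3.
Next only 4 has its prerequisites met → 4.
Now 2 and 6 have their prerequisites met. 2 has the earlier label, so 2 next.
6 needed 3 and 4, now all done → 6.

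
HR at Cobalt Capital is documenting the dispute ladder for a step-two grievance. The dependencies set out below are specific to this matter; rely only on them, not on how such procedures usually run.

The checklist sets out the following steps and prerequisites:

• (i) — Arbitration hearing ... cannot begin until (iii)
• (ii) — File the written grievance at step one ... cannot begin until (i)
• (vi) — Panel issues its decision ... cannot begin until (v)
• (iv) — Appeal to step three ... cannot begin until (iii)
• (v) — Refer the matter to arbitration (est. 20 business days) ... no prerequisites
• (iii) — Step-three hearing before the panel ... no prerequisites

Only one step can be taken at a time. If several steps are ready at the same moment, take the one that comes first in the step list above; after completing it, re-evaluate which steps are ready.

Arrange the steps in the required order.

(v) and (iii) have no prerequisites; (v) is listed earlier, so (v) is first.
(vi) now also ready, so the ready set is {(vi), (iii)}; (vi) is listed earlier → (vi).
(iii) is the only step now ready → (iii).
(i) and (iv) are both available; (i) is listed earlier → (i).
(ii) and (iv) are both available; (ii) is listed earlier → (ii).
(iv) needed (iii), now all done → (iv).

(v) → (vi) → (iii) → (i) → (ii) → (iv)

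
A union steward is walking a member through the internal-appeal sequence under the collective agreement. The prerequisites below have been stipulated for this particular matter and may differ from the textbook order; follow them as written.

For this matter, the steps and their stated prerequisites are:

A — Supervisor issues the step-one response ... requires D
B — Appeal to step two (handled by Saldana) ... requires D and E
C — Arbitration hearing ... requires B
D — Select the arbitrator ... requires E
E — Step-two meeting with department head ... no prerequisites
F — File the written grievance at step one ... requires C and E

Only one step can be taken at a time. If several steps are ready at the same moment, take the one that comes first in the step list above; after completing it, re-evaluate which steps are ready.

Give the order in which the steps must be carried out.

E, D, A, B, C, F

Only E has no prerequisites, so it is first.
D needed E, now all done → D.
A and B are both available; A is listed earlier → A.
B needed D and E, now all done → B.
C needed B, now all done → C.
That leaves F as the only ready step → F.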